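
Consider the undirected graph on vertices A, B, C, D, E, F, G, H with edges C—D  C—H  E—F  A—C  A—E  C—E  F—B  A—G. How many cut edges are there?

5

The edges on the cycle A-C-E-A are not bridges since each lies on that cycle.
But removing F—E disconnects F from E; removing F—B disconnects F from B; removing G—A disconnects G from A; removing H—C disconnects H from C — these are bridges.
In total 5 edges are bridges.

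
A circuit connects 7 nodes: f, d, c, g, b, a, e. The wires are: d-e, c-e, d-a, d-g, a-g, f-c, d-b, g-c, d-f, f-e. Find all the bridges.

The edges on the cycle d-a-g-d are not bridges since each lies on that cycle.
But removing d-b disconnects d from b — this is a bridge.

b-d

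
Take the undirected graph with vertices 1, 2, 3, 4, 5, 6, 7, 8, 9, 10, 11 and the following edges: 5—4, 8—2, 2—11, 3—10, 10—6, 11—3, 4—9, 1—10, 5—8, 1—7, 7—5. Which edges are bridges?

10-6, 4-5, 4-9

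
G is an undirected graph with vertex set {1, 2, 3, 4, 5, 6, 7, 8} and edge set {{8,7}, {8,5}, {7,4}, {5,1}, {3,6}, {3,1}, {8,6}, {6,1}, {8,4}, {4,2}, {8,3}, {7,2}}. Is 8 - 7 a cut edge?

After removing 8 - 7, the path 8-4-7 still connects them, so the edge is not a bridge.

No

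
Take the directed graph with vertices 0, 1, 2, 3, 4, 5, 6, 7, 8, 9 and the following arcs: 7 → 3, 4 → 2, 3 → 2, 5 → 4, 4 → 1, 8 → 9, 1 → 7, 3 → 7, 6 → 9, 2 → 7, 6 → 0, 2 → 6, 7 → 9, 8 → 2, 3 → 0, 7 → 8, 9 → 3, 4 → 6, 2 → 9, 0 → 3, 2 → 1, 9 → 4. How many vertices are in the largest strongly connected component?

9

{0, 1, 2, 3, 4, 6, 7, 8, 9} are all mutually reachable — one SCC of size 9.
{5} is an SCC by itself.
The largest has 9 vertices.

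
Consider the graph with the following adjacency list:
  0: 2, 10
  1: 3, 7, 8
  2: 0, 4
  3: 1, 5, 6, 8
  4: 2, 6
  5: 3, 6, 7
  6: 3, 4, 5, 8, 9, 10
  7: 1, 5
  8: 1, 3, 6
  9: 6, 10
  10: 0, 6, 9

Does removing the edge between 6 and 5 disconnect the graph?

No

After removing 6-5, the path 6-3-5 still connects them, so the edge is not a bridge.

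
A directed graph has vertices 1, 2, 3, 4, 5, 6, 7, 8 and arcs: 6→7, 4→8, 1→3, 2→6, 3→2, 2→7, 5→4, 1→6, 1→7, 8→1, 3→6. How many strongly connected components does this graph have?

8

{8} is an SCC by itself.
{2} is an SCC by itself.
{7} is an SCC by itself.
{3} is an SCC by itself.
{1} is an SCC by itself.
(and 3 more singleton SCCs)
That gives 8 strongly connected components.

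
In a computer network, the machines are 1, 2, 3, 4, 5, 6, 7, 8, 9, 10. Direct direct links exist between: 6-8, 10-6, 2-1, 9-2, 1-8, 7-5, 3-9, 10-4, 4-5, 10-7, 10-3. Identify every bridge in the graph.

The edges on the cycle 10-3-9-2-1-8-6-10 are not bridges since each lies on that cycle.
Every edge lies on some cycle, so there are no bridges.

none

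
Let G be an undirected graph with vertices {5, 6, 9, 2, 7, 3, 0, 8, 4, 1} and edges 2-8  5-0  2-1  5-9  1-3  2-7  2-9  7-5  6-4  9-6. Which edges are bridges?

0-5, 1-2, 1-3, 2-8, 4-6, 6-9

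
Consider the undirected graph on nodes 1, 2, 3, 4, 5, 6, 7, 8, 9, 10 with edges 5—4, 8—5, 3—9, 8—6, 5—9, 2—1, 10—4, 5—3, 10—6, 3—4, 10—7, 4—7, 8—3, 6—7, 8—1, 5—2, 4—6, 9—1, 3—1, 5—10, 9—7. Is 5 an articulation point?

No

Deleting 5 leaves 1 component (was 1) (its neighbors 2, 3, 4, 8, 9, 10 remain connected to each other), so 5 is not a cut vertex.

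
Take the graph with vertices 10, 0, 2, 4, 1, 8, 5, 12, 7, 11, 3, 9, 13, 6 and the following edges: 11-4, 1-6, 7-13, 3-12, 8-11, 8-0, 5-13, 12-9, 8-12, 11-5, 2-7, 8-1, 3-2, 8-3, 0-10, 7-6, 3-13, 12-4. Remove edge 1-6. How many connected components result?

1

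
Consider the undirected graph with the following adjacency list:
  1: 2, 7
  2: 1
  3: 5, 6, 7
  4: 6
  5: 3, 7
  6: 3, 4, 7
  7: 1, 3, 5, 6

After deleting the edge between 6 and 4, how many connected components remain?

2

Before removal there is 1 component.
6-4 is a bridge — removing it separates 6's side from 4's side.
After removal: 2 components.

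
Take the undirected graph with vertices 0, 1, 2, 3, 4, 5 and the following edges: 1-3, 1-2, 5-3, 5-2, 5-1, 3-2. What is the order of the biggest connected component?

4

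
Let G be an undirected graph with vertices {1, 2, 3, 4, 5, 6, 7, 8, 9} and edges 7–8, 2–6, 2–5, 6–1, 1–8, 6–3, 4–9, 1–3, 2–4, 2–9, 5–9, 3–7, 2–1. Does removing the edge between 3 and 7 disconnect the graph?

After removing 3–7, the path 3-1-8-7 still connects them, so the edge is not a bridge.

No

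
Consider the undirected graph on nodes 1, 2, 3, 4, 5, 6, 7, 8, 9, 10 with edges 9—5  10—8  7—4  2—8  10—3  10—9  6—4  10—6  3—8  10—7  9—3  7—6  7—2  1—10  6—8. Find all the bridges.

The edges on the cycle 7-6-8-2-7 are not bridges since each lies on that cycle.
But removing 1—10 disconnects 1 from 10; removing 5—9 disconnects 5 from 9 — these are bridges.

1-10, 5-9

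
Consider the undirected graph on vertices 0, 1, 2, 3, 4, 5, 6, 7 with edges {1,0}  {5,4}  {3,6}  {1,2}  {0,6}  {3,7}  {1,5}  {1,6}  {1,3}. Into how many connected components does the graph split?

1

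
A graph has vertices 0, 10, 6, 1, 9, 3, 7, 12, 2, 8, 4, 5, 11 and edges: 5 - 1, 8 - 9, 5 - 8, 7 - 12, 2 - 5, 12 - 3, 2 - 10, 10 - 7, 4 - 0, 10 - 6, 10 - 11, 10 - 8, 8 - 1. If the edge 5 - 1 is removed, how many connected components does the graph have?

2

5 and 1 are still connected via 5-8-1, so the component count stays at 2.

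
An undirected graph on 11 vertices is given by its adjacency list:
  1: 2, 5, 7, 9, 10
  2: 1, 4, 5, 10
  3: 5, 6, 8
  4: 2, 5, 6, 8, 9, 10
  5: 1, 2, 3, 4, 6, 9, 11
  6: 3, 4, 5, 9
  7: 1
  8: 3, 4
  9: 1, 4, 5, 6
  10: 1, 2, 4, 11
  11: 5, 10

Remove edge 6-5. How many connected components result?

1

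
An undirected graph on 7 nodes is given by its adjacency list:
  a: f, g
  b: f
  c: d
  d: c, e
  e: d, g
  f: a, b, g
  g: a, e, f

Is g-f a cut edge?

After removing g-f, the path g-a-f still connects them, so the edge is not a bridge.

No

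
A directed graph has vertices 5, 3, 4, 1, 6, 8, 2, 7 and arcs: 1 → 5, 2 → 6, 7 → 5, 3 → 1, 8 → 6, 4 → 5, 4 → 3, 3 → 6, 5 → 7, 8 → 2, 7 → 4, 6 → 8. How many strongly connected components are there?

{1, 3, 4, 5, 7} are all mutually reachable — one SCC of size 5.
{2, 6, 8} are all mutually reachable — one SCC of size 3.
That gives 2 strongly connected components.

2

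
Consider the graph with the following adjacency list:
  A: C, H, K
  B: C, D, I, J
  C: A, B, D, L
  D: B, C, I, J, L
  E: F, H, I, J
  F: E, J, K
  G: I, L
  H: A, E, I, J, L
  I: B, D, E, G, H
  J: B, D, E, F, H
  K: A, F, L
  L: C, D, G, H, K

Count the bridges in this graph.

The edges on the cycle H-J-B-C-A-H are not bridges since each lies on that cycle.
Every edge lies on some cycle, so there are no bridges.

0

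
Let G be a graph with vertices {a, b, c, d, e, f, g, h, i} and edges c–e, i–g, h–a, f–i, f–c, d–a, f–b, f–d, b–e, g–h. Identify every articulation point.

f

Removing f increases the component count from 1 to 2, so f is a cut vertex.
By contrast removing e leaves 1 component; it is not a cut vertex. No other vertex is a cut vertex either.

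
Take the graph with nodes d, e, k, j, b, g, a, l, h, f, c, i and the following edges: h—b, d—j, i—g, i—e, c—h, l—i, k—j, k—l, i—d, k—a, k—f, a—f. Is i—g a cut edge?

Yes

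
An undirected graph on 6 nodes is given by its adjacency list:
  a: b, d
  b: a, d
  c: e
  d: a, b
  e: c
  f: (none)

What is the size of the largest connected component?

3

f is isolated — a component by itself.
Starting from c we can reach c, e. That is one component of size 2.
Starting from a we can reach a, b, d. That is one component of size 3.
The largest has 3 vertices.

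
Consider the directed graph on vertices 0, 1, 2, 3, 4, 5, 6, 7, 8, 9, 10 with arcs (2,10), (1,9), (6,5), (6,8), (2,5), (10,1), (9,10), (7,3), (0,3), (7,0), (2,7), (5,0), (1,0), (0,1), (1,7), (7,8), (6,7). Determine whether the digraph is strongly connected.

No

There is no directed path from 0 to 4, so the graph is not strongly connected.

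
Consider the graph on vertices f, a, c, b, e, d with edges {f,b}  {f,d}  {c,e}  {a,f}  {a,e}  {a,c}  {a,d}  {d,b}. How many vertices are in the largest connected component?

Starting from a we can reach a, b, c, d, e, f. That is one component of size 6.
The largest has 6 vertices.

6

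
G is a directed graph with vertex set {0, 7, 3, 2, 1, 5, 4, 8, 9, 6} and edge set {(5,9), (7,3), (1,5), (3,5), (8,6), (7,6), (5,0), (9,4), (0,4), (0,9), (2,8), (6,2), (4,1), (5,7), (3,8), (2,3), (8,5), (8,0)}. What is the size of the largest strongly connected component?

10

{0, 1, 2, 3, 4, 5, 6, 7, 8, 9} are all mutually reachable — one SCC of size 10.
The largest has 10 vertices.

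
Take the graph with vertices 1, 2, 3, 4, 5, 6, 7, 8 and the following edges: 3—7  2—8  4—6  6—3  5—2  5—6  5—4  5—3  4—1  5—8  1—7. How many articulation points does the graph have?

1

Removing 5 increases the component count from 1 to 2, so 5 is a cut vertex.
By contrast removing 3 leaves 1 component; it is not a cut vertex. No other vertex is a cut vertex either.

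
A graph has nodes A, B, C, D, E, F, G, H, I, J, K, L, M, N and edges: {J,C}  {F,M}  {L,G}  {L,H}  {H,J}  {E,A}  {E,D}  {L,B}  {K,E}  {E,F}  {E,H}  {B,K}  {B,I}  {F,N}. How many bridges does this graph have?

The edges on the cycle L-B-K-E-H-L are not bridges since each lies on that cycle.
But removing M-F disconnects M from F; removing A-E disconnects A from E; removing L-G disconnects L from G; removing E-D disconnects E from D — these are bridges.
In total 9 edges are bridges.

9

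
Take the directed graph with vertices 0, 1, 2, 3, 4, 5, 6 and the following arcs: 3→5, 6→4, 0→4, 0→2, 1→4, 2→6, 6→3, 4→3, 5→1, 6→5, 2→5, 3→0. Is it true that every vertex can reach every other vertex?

From 3 we can reach every vertex (0, 1, 2, 3, 4, 5, 6), and every vertex can reach 3 (0, 1, 2, 3, 4, 5, 6). So the whole graph is one strongly connected component.

Yes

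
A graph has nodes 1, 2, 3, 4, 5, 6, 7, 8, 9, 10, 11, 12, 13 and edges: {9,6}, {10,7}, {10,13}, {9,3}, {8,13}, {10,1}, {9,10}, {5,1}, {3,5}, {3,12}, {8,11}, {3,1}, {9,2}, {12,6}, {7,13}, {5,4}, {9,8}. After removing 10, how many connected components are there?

With 10 gone, the remaining components are: {1, 2, 3, 4, 5, 6, 7, 8, 9, 11, 12, 13}.
That is 1 component.

1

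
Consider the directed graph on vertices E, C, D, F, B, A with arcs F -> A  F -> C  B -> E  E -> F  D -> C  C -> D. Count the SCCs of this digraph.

5

{C, D} are all mutually reachable — one SCC of size 2.
{F} is an SCC by itself.
{A} is an SCC by itself.
{E} is an SCC by itself.
{B} is an SCC by itself.
That gives 5 strongly connected components.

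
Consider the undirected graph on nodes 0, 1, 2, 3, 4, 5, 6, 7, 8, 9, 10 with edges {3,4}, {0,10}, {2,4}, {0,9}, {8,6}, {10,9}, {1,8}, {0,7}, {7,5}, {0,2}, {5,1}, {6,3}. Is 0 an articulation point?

Deleting 0 raises the number of components from 1 to 2, so 0 is a cut vertex.

Yes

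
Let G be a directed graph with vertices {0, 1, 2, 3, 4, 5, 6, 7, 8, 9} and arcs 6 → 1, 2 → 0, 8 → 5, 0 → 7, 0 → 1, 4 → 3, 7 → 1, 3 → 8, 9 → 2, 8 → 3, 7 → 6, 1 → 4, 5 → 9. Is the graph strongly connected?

From 7 we can reach every vertex (0, 1, 2, 3, 4, 5, 6, 7, 8, 9), and every vertex can reach 7 (0, 1, 2, 3, 4, 5, 6, 7, 8, 9). So the whole graph is one strongly connected component.

Yes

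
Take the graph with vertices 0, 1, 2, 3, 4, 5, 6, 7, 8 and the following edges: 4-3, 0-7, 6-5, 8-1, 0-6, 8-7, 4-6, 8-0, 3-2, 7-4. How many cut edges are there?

The edges on the cycle 0-7-4-6-0 are not bridges since each lies on that cycle.
But removing 1-8 disconnects 1 from 8; removing 3-4 disconnects 3 from 4; removing 3-2 disconnects 3 from 2; removing 6-5 disconnects 6 from 5 — these are bridges.
That makes 4 bridges.

4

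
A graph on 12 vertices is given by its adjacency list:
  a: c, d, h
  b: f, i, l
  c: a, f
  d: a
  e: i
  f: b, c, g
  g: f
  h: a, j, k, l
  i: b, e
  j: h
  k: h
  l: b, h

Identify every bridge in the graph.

a-d, b-i, e-i, f-g, h-j, h-k

The edges on the cycle l-b-f-c-a-h-l are not bridges since each lies on that cycle.
But removing h-j disconnects h from j; removing a-d disconnects a from d; removing e-i disconnects e from i; removing k-h disconnects k from h — these are bridges.
In total 6 edges are bridges.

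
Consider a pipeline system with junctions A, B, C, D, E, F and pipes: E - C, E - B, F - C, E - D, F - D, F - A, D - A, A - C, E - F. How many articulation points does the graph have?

Removing E increases the component count from 1 to 2, so E is a cut vertex.
By contrast removing D leaves 1 component; it is not a cut vertex. No other vertex is a cut vertex either.

1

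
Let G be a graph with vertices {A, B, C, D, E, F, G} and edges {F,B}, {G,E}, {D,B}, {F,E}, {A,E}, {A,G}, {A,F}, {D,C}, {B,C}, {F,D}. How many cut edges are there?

The edges on the cycle D-B-C-D are not bridges since each lies on that cycle.
Every edge lies on some cycle, so there are no bridges.

0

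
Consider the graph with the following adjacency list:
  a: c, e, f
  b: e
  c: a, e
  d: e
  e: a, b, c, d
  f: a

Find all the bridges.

The edges on the cycle a-e-c-a are not bridges since each lies on that cycle.
But removing e-b disconnects e from b; removing e-d disconnects e from d; removing a-f disconnects a from f — these are bridges.

a-f, b-e, d-e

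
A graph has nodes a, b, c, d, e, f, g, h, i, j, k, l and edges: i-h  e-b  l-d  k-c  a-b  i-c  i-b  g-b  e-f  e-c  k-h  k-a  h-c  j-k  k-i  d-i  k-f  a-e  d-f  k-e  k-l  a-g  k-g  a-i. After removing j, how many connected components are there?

With j gone, the remaining components are: {a, b, c, d, e, f, g, h, i, k, l}.
That is 1 component.

1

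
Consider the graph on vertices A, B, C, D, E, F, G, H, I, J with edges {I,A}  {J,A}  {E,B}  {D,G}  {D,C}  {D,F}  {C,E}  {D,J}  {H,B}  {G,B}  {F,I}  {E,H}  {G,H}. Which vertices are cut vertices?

D

Removing D increases the component count from 1 to 2, so D is a cut vertex.
By contrast removing G leaves 1 component; it is not a cut vertex. No other vertex is a cut vertex either.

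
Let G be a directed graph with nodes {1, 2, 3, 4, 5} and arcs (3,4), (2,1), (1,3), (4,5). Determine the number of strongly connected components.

{3} is an SCC by itself.
{4} is an SCC by itself.
{5} is an SCC by itself.
{1} is an SCC by itself.
{2} is an SCC by itself.
That gives 5 strongly connected components.

5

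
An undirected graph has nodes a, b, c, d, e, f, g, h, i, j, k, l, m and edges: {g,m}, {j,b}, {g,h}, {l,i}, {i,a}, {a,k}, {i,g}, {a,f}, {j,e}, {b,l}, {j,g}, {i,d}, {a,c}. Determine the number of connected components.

Starting from a we can reach a, b, c, d, e, f, g, h, i, j, k, l, m. That is one component of size 13.
Total: 1 component.

1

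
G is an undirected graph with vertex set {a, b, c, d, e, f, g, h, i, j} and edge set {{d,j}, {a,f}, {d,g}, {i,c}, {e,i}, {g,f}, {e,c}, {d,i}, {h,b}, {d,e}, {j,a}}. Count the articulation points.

Removing d increases the component count from 2 to 3, so d is a cut vertex.
By contrast removing c leaves 2 components; it is not a cut vertex. No other vertex is a cut vertex either.

1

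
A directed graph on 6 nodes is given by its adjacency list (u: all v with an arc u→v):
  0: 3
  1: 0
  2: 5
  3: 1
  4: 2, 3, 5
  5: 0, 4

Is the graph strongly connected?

No

There is no directed path from 1 to 4, so the graph is not strongly connected.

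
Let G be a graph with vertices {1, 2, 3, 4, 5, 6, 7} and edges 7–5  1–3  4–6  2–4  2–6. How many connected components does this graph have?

Starting from 1 we can reach 1, 3. That is one component of size 2.
Starting from 5 we can reach 5, 7. That is one component of size 2.
Starting from 2 we can reach 2, 4, 6. That is one component of size 3.
Total: 3 components.

3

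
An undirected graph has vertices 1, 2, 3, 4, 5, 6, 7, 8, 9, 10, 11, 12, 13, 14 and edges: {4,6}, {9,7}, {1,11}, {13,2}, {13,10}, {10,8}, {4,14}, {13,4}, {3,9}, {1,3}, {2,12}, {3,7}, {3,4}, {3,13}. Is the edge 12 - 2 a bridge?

Yes

Removing 12 - 2 leaves no path between 12 and 2: the component count goes from 2 to 3. So it is a bridge.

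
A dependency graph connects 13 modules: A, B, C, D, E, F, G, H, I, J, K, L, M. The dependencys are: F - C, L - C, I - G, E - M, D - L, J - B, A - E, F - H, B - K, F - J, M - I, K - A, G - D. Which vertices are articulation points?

F

Removing F increases the component count from 1 to 2, so F is a cut vertex.
By contrast removing G leaves 1 component; it is not a cut vertex. No other vertex is a cut vertex either.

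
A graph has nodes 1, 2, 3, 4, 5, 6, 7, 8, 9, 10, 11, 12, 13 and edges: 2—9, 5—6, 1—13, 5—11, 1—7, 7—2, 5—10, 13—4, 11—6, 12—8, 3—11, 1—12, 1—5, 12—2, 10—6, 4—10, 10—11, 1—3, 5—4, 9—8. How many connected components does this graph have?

Starting from 1 we can reach 1, 2, 3, 4, 5, 6, 7, 8, 9, 10, 11, 12, 13. That is one component of size 13.
Total: 1 component.

1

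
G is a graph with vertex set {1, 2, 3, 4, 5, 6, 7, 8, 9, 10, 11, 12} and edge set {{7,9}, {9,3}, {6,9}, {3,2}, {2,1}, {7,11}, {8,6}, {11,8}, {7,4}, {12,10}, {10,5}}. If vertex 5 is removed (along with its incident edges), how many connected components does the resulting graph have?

2

With 5 gone, the remaining components are: {10, 12}; {1, 2, 3, 4, 6, 7, 8, 9, 11}.
That is 2 components.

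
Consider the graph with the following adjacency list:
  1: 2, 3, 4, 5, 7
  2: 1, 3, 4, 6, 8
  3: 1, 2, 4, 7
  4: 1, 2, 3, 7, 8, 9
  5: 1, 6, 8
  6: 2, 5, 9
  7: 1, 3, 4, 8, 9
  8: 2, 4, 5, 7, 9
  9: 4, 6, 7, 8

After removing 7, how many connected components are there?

1

With 7 gone, the remaining components are: {1, 2, 3, 4, 5, 6, 8, 9}.
That is 1 component.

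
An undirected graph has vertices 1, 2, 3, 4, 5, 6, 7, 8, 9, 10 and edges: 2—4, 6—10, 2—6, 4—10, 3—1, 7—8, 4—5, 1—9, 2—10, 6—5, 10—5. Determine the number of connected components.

3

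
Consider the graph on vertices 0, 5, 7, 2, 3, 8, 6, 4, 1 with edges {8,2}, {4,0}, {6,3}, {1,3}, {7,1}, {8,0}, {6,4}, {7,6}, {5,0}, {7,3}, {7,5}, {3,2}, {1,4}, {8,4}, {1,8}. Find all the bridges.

none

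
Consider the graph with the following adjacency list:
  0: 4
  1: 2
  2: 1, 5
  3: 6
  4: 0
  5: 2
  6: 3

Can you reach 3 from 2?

The component containing 2 is {1, 2, 5}, and 3 is not in it.

No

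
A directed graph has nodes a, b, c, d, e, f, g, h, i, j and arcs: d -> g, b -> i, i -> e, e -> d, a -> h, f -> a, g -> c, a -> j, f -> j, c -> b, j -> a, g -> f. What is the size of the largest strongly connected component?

{b, c, d, e, g, i} are all mutually reachable — one SCC of size 6.
{a, j} are all mutually reachable — one SCC of size 2.
{f} is an SCC by itself.
{h} is an SCC by itself.
The largest has 6 vertices.

6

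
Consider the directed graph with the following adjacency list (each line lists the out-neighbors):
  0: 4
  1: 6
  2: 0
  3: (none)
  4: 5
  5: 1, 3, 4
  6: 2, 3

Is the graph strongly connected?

There is no directed path from 3 to 6, so the graph is not strongly connected.

No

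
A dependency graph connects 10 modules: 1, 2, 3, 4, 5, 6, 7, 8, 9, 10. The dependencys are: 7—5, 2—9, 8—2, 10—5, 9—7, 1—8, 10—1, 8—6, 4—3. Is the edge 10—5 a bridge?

After removing 10—5, the path 10-1-8-2-9-7-5 still connects them, so the edge is not a bridge.

No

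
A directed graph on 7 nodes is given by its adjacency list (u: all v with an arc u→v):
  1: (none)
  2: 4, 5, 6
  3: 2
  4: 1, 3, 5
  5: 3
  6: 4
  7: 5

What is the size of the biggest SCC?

5

{2, 3, 4, 5, 6} are all mutually reachable — one SCC of size 5.
{7} is an SCC by itself.
{1} is an SCC by itself.
The largest has 5 vertices.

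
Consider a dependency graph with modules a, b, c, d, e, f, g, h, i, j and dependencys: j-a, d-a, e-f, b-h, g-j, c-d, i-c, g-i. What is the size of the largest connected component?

6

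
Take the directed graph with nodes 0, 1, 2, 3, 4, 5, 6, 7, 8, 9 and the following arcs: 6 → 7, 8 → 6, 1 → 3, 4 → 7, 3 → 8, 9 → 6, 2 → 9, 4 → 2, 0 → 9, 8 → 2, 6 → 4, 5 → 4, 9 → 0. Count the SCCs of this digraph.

6

{0, 2, 4, 6, 9} are all mutually reachable — one SCC of size 5.
{3} is an SCC by itself.
{5} is an SCC by itself.
{7} is an SCC by itself.
{8} is an SCC by itself.
(and 1 more singleton SCC)
That gives 6 strongly connected components.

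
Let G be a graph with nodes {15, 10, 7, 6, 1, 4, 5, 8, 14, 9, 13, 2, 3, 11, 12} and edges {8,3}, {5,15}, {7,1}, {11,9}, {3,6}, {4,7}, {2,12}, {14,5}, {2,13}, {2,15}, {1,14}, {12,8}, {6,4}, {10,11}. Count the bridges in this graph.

3

The edges on the cycle 2-12-8-3-6-4-7-1-14-5-15-2 are not bridges since each lies on that cycle.
But removing 11-9 disconnects 11 from 9; removing 10-11 disconnects 10 from 11; removing 2-13 disconnects 2 from 13 — these are bridges.
That makes 3 bridges.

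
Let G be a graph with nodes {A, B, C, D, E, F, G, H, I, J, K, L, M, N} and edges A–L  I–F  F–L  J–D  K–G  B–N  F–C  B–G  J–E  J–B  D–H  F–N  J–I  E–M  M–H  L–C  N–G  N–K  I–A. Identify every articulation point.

J

Removing J increases the component count from 1 to 2, so J is a cut vertex.
By contrast removing I leaves 1 component; it is not a cut vertex. No other vertex is a cut vertex either.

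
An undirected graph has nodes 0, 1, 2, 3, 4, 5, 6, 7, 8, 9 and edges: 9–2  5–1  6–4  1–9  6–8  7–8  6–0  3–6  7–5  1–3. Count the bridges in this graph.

4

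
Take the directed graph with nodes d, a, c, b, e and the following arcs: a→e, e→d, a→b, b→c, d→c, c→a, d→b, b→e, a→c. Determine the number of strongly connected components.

{a, b, c, d, e} are all mutually reachable — one SCC of size 5.
That gives 1 strongly connected component.

1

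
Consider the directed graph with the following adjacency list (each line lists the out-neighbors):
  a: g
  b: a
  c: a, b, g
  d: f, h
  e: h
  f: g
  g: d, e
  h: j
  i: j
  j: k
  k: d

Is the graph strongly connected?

There is no directed path from h to c, so the graph is not strongly connected.

No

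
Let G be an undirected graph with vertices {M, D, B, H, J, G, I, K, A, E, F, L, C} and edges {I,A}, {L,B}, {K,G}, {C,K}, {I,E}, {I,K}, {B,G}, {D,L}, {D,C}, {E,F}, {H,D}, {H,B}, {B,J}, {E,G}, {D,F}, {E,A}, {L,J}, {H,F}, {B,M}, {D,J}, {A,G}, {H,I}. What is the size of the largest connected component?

13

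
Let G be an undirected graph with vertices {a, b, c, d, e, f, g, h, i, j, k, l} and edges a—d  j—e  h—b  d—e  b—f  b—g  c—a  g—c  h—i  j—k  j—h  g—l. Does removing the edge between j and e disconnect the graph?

No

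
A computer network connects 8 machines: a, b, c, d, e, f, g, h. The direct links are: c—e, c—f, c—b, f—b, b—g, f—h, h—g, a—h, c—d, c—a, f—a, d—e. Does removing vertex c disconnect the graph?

Yes

Deleting c raises the number of components from 1 to 2, so c is a cut vertex.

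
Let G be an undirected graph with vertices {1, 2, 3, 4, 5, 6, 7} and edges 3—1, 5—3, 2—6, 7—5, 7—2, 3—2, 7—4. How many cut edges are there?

3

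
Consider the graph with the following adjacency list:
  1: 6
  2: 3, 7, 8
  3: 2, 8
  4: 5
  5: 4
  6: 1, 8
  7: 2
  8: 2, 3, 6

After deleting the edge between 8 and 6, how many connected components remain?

Before removal there are 2 components.
8-6 is a bridge — removing it separates 8's side from 6's side.
After removal: 3 components.

3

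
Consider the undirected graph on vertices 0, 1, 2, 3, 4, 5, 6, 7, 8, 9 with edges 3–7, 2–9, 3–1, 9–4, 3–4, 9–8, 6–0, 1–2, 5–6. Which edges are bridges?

The edges on the cycle 3-1-2-9-4-3 are not bridges since each lies on that cycle.
But removing 6–0 disconnects 6 from 0; removing 9–8 disconnects 9 from 8; removing 6–5 disconnects 6 from 5; removing 3–7 disconnects 3 from 7 — these are bridges.

0-6, 3-7, 5-6, 8-9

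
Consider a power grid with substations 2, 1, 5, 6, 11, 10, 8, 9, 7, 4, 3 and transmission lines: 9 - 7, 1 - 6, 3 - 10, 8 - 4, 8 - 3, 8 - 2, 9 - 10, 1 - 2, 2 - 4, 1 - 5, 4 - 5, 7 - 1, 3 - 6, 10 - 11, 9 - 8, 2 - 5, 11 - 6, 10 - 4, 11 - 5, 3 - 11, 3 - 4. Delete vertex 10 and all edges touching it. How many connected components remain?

1

With 10 gone, the remaining components are: {1, 2, 3, 4, 5, 6, 7, 8, 9, 11}.
That is 1 component.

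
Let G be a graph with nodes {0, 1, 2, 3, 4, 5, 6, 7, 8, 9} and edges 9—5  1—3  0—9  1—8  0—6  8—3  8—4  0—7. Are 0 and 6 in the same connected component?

Yes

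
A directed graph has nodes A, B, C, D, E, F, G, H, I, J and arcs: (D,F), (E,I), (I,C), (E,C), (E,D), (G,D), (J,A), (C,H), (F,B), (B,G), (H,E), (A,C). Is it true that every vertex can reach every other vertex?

No

There is no directed path from G to A, so the graph is not strongly connected.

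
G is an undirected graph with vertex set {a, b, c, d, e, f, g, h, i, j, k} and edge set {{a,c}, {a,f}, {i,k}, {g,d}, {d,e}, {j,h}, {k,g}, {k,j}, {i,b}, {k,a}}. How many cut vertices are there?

6

Removing a increases the component count from 1 to 3, so a is a cut vertex.
Removing d increases the component count from 1 to 2, so d is a cut vertex.
Removing g increases the component count from 1 to 2, so g is a cut vertex.
Likewise i, j, k are cut vertices.
By contrast removing f leaves 1 component; it is not a cut vertex. No other vertex is a cut vertex either.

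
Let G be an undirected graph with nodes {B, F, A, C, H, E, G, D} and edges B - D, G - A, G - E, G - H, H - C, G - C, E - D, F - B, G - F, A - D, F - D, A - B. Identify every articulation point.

G

Removing G increases the component count from 1 to 2, so G is a cut vertex.
By contrast removing B leaves 1 component; it is not a cut vertex. No other vertex is a cut vertex either.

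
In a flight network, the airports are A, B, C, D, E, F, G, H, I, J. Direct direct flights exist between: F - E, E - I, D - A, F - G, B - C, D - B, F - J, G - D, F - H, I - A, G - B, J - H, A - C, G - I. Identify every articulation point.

Removing F increases the component count from 1 to 2, so F is a cut vertex.
By contrast removing C leaves 1 component; it is not a cut vertex. No other vertex is a cut vertex either.

F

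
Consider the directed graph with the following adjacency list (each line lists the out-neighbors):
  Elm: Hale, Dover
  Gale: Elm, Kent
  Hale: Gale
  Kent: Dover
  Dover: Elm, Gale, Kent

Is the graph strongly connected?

Yes

From Kent we can reach every vertex (Elm, Gale, Hale, Kent, Dover), and every vertex can reach Kent (Elm, Gale, Hale, Kent, Dover). So the whole graph is one strongly connected component.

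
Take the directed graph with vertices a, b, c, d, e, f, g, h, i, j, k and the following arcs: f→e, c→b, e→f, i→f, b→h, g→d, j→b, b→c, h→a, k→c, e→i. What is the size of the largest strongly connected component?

3

{e, f, i} are all mutually reachable — one SCC of size 3.
{b, c} are all mutually reachable — one SCC of size 2.
{k} is an SCC by itself.
{g} is an SCC by itself.
{j} is an SCC by itself.
(and 3 more singleton SCCs)
The largest has 3 vertices.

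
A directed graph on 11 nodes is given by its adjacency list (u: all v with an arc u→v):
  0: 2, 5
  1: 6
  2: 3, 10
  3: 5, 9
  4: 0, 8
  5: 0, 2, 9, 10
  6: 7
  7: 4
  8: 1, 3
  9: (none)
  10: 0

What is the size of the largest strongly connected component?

{0, 2, 3, 5, 10} are all mutually reachable — one SCC of size 5.
{1, 4, 6, 7, 8} are all mutually reachable — one SCC of size 5.
{9} is an SCC by itself.
The largest has 5 vertices.

5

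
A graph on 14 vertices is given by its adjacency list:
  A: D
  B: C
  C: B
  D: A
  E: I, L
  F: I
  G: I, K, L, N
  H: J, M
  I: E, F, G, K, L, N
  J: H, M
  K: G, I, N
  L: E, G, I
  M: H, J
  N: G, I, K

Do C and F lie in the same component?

The component containing C is {B, C}, and F is not in it.

No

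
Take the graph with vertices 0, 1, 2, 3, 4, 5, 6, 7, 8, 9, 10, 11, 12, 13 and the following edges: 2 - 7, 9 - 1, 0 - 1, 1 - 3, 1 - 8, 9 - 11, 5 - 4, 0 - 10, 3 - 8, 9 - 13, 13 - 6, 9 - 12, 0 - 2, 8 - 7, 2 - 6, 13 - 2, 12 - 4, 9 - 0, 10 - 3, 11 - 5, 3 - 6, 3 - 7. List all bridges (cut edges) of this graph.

none

The edges on the cycle 9-11-5-4-12-9 are not bridges since each lies on that cycle.
Every edge lies on some cycle, so there are no bridges.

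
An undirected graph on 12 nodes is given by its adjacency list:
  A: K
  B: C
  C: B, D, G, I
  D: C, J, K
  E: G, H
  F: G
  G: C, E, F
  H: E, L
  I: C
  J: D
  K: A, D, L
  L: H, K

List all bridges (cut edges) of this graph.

A-K, B-C, C-I, D-J, F-G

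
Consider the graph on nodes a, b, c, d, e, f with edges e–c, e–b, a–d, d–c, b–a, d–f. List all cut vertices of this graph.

d

Removing d increases the component count from 1 to 2, so d is a cut vertex.
By contrast removing a leaves 1 component; it is not a cut vertex. No other vertex is a cut vertex either.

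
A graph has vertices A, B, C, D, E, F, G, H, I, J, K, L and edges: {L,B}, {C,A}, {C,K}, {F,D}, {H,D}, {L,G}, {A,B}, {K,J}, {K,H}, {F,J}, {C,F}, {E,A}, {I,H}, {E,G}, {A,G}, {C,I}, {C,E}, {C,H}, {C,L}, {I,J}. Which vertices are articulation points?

C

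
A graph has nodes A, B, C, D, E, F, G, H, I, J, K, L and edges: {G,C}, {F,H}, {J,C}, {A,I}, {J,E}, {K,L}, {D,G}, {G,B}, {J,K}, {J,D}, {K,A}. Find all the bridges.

The edges on the cycle J-D-G-C-J are not bridges since each lies on that cycle.
But removing L–K disconnects L from K; removing J–K disconnects J from K; removing K–A disconnects K from A; removing J–E disconnects J from E — these are bridges.
In total 7 edges are bridges.

A-I, A-K, B-G, E-J, F-H, J-K, K-L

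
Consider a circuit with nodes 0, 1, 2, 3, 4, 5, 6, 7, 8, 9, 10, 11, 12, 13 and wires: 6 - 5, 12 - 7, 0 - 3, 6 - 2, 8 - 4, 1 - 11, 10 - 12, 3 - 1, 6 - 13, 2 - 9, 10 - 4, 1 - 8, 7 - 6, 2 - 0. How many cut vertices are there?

3

Removing 1 increases the component count from 1 to 2, so 1 is a cut vertex.
Removing 2 increases the component count from 1 to 2, so 2 is a cut vertex.
Removing 6 increases the component count from 1 to 3, so 6 is a cut vertex.
By contrast removing 10 leaves 1 component; it is not a cut vertex. No other vertex is a cut vertex either.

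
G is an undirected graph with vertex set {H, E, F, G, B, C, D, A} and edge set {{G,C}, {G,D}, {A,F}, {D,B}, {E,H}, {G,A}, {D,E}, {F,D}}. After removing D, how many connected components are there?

3

With D gone, the remaining components are: {B}; {E, H}; {A, C, F, G}.
That is 3 components.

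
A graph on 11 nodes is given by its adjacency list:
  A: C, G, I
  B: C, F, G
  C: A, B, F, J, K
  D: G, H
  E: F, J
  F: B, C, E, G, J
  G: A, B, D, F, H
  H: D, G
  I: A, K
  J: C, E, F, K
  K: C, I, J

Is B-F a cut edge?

After removing B-F, the path B-G-F still connects them, so the edge is not a bridge.

No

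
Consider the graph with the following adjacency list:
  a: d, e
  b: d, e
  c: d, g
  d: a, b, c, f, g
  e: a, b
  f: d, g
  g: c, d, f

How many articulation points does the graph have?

Removing d increases the component count from 1 to 2, so d is a cut vertex.
By contrast removing c leaves 1 component; it is not a cut vertex. No other vertex is a cut vertex either.

1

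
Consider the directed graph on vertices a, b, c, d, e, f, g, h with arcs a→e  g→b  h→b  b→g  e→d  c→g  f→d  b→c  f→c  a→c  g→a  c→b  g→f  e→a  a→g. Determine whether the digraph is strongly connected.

No

There is no directed path from g to h, so the graph is not strongly connected.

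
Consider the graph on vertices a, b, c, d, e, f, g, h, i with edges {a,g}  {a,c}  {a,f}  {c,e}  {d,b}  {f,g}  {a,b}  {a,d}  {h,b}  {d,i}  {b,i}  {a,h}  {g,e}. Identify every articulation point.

a

Removing a increases the component count from 1 to 2, so a is a cut vertex.
By contrast removing b leaves 1 component; it is not a cut vertex. No other vertex is a cut vertex either.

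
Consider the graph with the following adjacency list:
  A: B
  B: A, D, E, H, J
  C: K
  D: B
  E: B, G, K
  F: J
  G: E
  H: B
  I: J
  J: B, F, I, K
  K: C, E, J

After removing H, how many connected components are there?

With H gone, the remaining components are: {A, B, C, D, E, F, G, I, J, K}.
That is 1 component.

1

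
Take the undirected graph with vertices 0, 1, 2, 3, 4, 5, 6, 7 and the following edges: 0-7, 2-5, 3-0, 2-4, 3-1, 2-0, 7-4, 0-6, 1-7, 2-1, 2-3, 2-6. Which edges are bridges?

2-5

The edges on the cycle 2-3-1-2 are not bridges since each lies on that cycle.
But removing 5-2 disconnects 5 from 2 — this is a bridge.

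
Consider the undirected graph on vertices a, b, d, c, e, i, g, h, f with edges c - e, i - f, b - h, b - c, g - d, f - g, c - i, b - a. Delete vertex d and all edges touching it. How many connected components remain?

With d gone, the remaining components are: {a, b, c, e, f, g, h, i}.
That is 1 component.

1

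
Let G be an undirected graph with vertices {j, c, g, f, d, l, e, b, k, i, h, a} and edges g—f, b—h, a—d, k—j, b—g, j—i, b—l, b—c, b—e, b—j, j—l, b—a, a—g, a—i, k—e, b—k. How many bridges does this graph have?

The edges on the cycle b-a-g-b are not bridges since each lies on that cycle.
But removing h—b disconnects h from b; removing f—g disconnects f from g; removing c—b disconnects c from b; removing d—a disconnects d from a — these are bridges.
That makes 4 bridges.

4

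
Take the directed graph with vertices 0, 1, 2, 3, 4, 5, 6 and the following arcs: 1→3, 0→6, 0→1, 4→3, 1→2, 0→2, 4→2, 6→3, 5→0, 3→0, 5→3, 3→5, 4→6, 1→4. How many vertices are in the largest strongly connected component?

6

{0, 1, 3, 4, 5, 6} are all mutually reachable — one SCC of size 6.
{2} is an SCC by itself.
The largest has 6 vertices.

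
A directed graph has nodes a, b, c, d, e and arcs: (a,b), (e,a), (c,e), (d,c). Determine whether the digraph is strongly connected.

No

There is no directed path from c to d, so the graph is not strongly connected.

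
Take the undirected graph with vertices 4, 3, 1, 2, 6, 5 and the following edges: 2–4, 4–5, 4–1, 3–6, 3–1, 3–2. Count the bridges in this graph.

2

The edges on the cycle 3-2-4-1-3 are not bridges since each lies on that cycle.
But removing 4–5 disconnects 4 from 5; removing 3–6 disconnects 3 from 6 — these are bridges.
That makes 2 bridges.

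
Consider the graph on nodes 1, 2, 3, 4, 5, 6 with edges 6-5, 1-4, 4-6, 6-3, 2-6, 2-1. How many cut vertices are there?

1

Removing 6 increases the component count from 1 to 3, so 6 is a cut vertex.
By contrast removing 2 leaves 1 component; it is not a cut vertex. No other vertex is a cut vertex either.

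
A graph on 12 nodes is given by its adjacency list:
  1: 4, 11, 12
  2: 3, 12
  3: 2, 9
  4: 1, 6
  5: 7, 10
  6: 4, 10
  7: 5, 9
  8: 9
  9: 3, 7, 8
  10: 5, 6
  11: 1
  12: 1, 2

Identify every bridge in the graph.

The edges on the cycle 7-9-3-2-12-1-4-6-10-5-7 are not bridges since each lies on that cycle.
But removing 11-1 disconnects 11 from 1; removing 9-8 disconnects 9 from 8 — these are bridges.

1-11, 8-9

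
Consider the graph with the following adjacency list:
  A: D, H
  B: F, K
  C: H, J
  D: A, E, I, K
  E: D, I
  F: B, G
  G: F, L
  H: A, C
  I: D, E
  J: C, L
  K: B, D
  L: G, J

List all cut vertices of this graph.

D

Removing D increases the component count from 1 to 2, so D is a cut vertex.
By contrast removing H leaves 1 component; it is not a cut vertex. No other vertex is a cut vertex either.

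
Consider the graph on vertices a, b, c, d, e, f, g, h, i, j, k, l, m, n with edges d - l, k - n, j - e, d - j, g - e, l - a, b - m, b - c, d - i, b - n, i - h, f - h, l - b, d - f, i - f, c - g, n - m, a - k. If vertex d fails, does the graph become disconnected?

Deleting d raises the number of components from 1 to 2, so d is a cut vertex.

Yes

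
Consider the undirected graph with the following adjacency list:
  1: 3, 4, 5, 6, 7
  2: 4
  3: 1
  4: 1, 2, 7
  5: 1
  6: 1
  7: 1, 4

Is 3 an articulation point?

No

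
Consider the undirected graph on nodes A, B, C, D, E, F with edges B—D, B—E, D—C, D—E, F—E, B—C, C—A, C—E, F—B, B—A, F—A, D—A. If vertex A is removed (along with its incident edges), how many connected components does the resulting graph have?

With A gone, the remaining components are: {B, C, D, E, F}.
That is 1 component.

1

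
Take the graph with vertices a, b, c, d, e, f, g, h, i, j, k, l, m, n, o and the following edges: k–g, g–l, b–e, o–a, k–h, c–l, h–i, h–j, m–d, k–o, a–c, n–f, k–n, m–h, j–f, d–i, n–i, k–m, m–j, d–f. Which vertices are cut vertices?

Removing k increases the component count from 2 to 3, so k is a cut vertex.
By contrast removing e leaves 2 components; it is not a cut vertex. No other vertex is a cut vertex either.

k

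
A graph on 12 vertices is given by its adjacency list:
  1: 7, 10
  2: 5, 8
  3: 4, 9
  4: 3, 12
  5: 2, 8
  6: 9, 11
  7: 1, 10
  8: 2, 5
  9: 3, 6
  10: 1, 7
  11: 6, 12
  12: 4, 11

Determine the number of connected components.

3

Starting from 2 we can reach 2, 5, 8. That is one component of size 3.
Starting from 1 we can reach 1, 7, 10. That is one component of size 3.
Starting from 3 we can reach 3, 4, 6, 9, 11, 12. That is one component of size 6.
Total: 3 components.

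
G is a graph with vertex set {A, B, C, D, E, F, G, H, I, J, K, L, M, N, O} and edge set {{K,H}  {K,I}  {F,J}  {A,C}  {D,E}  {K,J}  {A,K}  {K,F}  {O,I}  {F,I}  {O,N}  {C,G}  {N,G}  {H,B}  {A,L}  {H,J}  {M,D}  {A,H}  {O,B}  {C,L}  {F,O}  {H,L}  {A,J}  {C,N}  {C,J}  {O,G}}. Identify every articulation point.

Removing D increases the component count from 2 to 3, so D is a cut vertex.
By contrast removing E leaves 2 components; it is not a cut vertex. No other vertex is a cut vertex either.

D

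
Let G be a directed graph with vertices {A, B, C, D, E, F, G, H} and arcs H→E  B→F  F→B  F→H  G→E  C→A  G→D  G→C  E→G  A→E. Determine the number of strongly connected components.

{A, C, E, G} are all mutually reachable — one SCC of size 4.
{B, F} are all mutually reachable — one SCC of size 2.
{H} is an SCC by itself.
{D} is an SCC by itself.
That gives 4 strongly connected components.

4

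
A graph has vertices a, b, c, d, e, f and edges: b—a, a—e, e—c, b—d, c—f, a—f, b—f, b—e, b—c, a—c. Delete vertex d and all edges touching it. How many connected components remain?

1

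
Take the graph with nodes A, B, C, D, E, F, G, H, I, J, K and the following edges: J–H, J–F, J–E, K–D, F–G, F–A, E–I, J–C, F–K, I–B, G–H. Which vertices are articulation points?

E, F, I, J, K

Removing E increases the component count from 1 to 2, so E is a cut vertex.
Removing F increases the component count from 1 to 3, so F is a cut vertex.
Removing I increases the component count from 1 to 2, so I is a cut vertex.
Likewise J, K are cut vertices.
By contrast removing C leaves 1 component; it is not a cut vertex. No other vertex is a cut vertex either.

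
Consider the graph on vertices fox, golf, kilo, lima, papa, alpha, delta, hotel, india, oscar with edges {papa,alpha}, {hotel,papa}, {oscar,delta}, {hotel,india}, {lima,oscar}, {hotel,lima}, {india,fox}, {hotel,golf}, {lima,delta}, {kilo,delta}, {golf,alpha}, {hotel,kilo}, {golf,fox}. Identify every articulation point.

hotel

Removing hotel increases the component count from 1 to 2, so hotel is a cut vertex.
By contrast removing alpha leaves 1 component; it is not a cut vertex. No other vertex is a cut vertex either.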